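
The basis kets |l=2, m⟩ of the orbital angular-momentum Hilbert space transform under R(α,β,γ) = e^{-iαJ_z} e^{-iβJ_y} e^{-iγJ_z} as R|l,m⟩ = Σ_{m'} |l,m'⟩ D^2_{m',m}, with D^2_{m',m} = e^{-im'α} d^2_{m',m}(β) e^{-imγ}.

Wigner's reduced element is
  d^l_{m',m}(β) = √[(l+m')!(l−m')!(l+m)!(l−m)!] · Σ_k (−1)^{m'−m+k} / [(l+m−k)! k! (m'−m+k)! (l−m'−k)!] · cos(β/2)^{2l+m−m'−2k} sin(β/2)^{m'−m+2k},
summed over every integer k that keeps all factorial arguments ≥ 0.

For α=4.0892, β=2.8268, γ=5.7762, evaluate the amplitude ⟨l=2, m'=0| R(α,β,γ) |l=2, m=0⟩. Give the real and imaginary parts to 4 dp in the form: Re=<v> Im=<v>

D^2_{0,0}(4.0892,2.8268,5.7762) = e^{-i·0·4.0892}·d^2_{0,0}(2.8268)·e^{-i·0·5.7762}. Compute d first:
With c≡cos(β/2)=0.156747 and s≡sin(β/2)=0.987639, N=[2·2·2·2]^{1/2}=4.000000
k: max(0,(0)−(0))=0 … min(2+(0),2−(0))=2
  k=0: (−1)^0·4.0000/(4)·0.1567^4·0.9876^0 = +0.000604
  k=1: (−1)^1·4.0000/(1)·0.1567^2·0.9876^2 = -0.095864
  k=2: (−1)^2·4.0000/(4)·0.1567^0·0.9876^4 = +0.951464
d^2_{0,0}(2.8268) = +0.000604 -0.095864 +0.951464 = +0.856204
D = (+1.000000+0.000000i)·(+0.856204)·(+1.000000+0.000000i) = +0.856204+0.000000i

Re=0.8562 Im=0.0000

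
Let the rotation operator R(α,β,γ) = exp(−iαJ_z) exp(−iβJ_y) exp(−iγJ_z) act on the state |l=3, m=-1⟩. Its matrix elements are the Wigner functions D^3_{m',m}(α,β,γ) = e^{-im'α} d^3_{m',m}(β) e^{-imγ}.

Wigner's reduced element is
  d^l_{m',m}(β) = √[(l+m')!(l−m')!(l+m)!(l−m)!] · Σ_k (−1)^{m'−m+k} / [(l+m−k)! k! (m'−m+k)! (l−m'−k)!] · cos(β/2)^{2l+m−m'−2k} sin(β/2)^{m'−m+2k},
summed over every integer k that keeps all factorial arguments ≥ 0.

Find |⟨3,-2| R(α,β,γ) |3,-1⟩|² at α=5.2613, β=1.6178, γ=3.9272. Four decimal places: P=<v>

D^3_{-2,-1}(5.2613,1.6178,3.9272) = e^{-i·-2·5.2613}·d^3_{-2,-1}(1.6178)·e^{-i·-1·3.9272}. Compute d first:
With c≡cos(β/2)=0.690295 and s≡sin(β/2)=0.723528, N=[1·120·2·24]^{1/2}=75.894664
k: max(0,(-1)−(-2))=1 … min(3+(-1),3−(-2))=2
  k=1: (−1)^0·75.8947/(24)·0.6903^5·0.7235^1 = +0.358615
  k=2: (−1)^1·75.8947/(12)·0.6903^3·0.7235^3 = -0.787953
d^3_{-2,-1}(1.6178) = +0.358615 -0.787953 = -0.429338
|D^3_{-2,-1}|² = |d^3_{-2,-1}(β)|² = (-0.429338)² = 0.184331 (the z-rotation phases have unit modulus)

P=0.1843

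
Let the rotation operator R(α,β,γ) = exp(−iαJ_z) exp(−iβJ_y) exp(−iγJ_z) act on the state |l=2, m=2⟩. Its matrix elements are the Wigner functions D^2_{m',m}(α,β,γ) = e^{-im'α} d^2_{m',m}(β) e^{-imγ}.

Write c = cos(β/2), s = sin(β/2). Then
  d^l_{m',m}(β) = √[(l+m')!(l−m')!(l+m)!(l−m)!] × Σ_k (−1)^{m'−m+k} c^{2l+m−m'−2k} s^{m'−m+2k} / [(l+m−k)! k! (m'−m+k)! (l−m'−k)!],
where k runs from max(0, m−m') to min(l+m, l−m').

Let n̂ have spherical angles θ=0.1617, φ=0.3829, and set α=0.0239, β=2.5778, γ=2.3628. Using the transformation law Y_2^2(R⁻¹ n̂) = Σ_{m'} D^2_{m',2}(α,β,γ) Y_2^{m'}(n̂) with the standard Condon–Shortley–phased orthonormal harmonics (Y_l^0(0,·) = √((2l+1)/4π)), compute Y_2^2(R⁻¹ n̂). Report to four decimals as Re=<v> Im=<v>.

Need the full column D^2_{m',2} for m'=−2..2 at α=0.0239, β=2.5778, γ=2.3628.
cos(β/2)=0.278178, sin(β/2)=0.960530
d^2_{-2,2}: single k=4 term ⇒ +0.851223;  D = -0.029437+0.850713i
d^2_{-1,2}: single k=3 term ⇒ +0.493043;  D = -0.005270+0.493015i
d^2_{0,2}: single k=2 term ⇒ +0.174881;  D = +0.002310+0.174865i
d^2_{1,2}: single k=1 term ⇒ +0.041353;  D = +0.001534+0.041325i
d^2_{2,2}: single k=0 term ⇒ +0.005988;  D = +0.000365+0.005977i
Y_2^{m'}(θ=0.1617,φ=0.3829) and Σ D·Y over m':
  (-0.0294+0.8507i)·(+0.0072-0.0069i)  (-0.0053+0.4930i)·(+0.1139-0.0459i)  (+0.0023+0.1749i)·(+0.6063+0.0000i)  (+0.0015+0.0413i)·(-0.1139-0.0459i)  (+0.0004+0.0060i)·(+0.0072+0.0069i)
Y_2^2(R⁻¹ n̂) = +0.030784+0.164006i

Re=0.0308 Im=0.1640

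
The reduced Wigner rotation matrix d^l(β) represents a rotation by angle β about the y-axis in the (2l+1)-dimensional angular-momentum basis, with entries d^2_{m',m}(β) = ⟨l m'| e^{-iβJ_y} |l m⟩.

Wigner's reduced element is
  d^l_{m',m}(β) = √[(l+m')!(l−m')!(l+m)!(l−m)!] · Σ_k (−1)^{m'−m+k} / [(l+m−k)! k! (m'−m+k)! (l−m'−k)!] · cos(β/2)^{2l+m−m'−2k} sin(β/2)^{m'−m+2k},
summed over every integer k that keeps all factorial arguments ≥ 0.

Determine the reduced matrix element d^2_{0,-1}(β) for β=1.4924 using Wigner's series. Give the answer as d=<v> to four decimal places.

d=-0.0956

d^2_{0,-1}(β=1.4924) via Wigner's sum:
With c≡cos(β/2)=0.734274 and s≡sin(β/2)=0.678853, N=[2·2·1·6]^{1/2}=4.898979
k∈{0,1} keeps every argument non-negative
  k=0: (−1)^1·4.8990/(2)·0.7343^3·0.6789^1 = -0.658303
  k=1: (−1)^2·4.8990/(2)·0.7343^1·0.6789^3 = +0.562680
d^2_{0,-1}(1.4924) = -0.658303 +0.562680 = -0.095623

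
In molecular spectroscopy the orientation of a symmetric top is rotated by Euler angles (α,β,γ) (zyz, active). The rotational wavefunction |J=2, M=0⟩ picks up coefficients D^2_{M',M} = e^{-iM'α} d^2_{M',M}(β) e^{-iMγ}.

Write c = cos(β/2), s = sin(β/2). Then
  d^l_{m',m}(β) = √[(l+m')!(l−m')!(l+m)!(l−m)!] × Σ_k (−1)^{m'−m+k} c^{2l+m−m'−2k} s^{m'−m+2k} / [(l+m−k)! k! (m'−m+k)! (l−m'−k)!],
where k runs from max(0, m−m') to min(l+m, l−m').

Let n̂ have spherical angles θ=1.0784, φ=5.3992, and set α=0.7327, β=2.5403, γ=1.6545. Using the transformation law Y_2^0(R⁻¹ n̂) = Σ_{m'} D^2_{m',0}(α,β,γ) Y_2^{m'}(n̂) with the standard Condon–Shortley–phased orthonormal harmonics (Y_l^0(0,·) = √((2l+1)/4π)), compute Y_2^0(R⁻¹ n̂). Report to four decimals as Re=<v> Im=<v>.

Need the full column D^2_{m',0} for m'=−2..2 at α=0.7327, β=2.5403, γ=1.6545.
cos(β/2)=0.296138, sin(β/2)=0.955145
d^2_{-2,0}: single k=2 term ⇒ +0.195975;  D = +0.020617+0.194888i
d^2_{-1,0}: k∈[1..2] ⇒ +0.060761 -0.632088 = -0.571327;  D = -0.424708-0.382149i
d^2_{0,0}: k∈[0..2] ⇒ +0.007691 -0.320027 +0.832296 = +0.519960;  D = +0.519960+0.000000i
d^2_{1,0}: k∈[0..1] ⇒ -0.060761 +0.632088 = +0.571327;  D = +0.424708-0.382149i
d^2_{2,0}: single k=0 term ⇒ +0.195975;  D = +0.020617-0.194888i
Y_2^{m'}(θ=1.0784,φ=5.3992) and Σ D·Y over m':
  (+0.0206+0.1949i)·(-0.0588+0.2941i)  (-0.4247-0.3821i)·(+0.2041+0.2489i)  (+0.5200+0.0000i)·(-0.1039+0.0000i)  (+0.4247-0.3821i)·(-0.2041+0.2489i)  (+0.0206-0.1949i)·(-0.0588-0.2941i)
Y_2^0(R⁻¹ n̂) = -0.154245-0.000000i

Re=-0.1542 Im=0.0000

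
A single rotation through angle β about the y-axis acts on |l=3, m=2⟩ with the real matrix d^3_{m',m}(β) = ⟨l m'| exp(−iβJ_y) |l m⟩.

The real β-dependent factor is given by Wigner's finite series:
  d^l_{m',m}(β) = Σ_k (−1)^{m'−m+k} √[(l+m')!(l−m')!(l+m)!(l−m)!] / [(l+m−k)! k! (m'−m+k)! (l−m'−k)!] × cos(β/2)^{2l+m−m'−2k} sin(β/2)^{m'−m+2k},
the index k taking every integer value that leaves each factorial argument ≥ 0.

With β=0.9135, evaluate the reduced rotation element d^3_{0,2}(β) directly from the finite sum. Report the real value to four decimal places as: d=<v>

d^3_{0,2}(β=0.9135) via Wigner's sum:
c=cos(0.9135/2)=0.897491, s=sin(0.9135/2)=0.441034; N=√[6·6·120·1]=65.726707
The bounds max(0,m−m')=2 and min(l+m,l−m')=3 give 2 terms
  k=2: (−1)^0·65.7267/(12)·0.8975^4·0.4410^2 = +0.691232
  k=3: (−1)^1·65.7267/(12)·0.8975^2·0.4410^4 = -0.166920
d^3_{0,2}(0.9135) = +0.691232 -0.166920 = +0.524312

d=0.5243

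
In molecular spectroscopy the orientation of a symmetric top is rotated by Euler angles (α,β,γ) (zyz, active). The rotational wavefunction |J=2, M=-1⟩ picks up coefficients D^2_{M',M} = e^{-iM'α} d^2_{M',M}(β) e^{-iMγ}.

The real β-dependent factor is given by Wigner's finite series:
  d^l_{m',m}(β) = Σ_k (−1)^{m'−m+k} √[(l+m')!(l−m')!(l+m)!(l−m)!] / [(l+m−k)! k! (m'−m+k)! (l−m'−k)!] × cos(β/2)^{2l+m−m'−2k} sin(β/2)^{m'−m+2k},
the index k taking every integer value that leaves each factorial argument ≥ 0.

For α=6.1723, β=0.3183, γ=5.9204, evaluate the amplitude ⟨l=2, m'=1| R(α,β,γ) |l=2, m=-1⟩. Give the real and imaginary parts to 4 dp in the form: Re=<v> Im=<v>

First d^2_{1,-1}(β=0.3183), then the phase factors e^{-i(1)α} and e^{-i(-1)γ}:
With c≡cos(β/2)=0.987362 and s≡sin(β/2)=0.158479, N=[6·1·1·6]^{1/2}=6.000000
The bounds max(0,m−m')=0 and min(l+m,l−m')=1 give 2 terms
  k=0: (−1)^2·6.0000/(2)·0.9874^2·0.1585^2 = +0.073454
  k=1: (−1)^3·6.0000/(6)·0.9874^0·0.1585^4 = -0.000631
d^2_{1,-1}(0.3183) = +0.073454 -0.000631 = +0.072824
Attach z-rotation phases: D = e^{-i(1)(6.1723)}·(+0.072824)·e^{-i(-1)(5.9204)} = +0.070525-0.018151i

Re=0.0705 Im=-0.0182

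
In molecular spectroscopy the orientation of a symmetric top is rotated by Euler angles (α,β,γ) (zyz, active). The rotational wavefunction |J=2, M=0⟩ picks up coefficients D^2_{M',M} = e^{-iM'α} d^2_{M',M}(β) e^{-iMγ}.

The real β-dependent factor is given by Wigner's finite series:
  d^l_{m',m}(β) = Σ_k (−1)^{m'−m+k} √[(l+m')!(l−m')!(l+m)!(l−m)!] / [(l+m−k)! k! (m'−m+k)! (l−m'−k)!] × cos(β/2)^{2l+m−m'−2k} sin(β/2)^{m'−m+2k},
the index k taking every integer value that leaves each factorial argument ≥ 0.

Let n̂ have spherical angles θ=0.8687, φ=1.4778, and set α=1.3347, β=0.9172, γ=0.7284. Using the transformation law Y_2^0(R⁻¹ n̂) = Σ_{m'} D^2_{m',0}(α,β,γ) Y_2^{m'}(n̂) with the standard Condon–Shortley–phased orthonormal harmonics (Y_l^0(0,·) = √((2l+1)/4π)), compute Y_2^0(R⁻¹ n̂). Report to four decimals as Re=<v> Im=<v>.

Need the full column D^2_{m',0} for m'=−2..2 at α=1.3347, β=0.9172, γ=0.7284.
cos(β/2)=0.896673, sin(β/2)=0.442693
d^2_{-2,0}: single k=2 term ⇒ +0.385967;  D = -0.343731+0.175553i
d^2_{-1,0}: k∈[1..2] ⇒ +0.781774 -0.190554 = +0.591219;  D = +0.138292+0.574818i
d^2_{0,0}: k∈[0..2] ⇒ +0.646453 -0.630281 +0.038407 = +0.054579;  D = +0.054579+0.000000i
d^2_{1,0}: k∈[0..1] ⇒ -0.781774 +0.190554 = -0.591219;  D = -0.138292+0.574818i
d^2_{2,0}: single k=0 term ⇒ +0.385967;  D = -0.343731-0.175553i
Y_2^{m'}(θ=0.8687,φ=1.4778) and Σ D·Y over m':
  (-0.3437+0.1756i)·(-0.2213-0.0416i)  (+0.1383+0.5748i)·(+0.0354-0.3793i)  (+0.0546+0.0000i)·(+0.0792+0.0000i)  (-0.1383+0.5748i)·(-0.0354-0.3793i)  (-0.3437-0.1756i)·(-0.2213+0.0416i)
Y_2^0(R⁻¹ n̂) = +0.616885+0.000000i

Re=0.6169 Im=0.0000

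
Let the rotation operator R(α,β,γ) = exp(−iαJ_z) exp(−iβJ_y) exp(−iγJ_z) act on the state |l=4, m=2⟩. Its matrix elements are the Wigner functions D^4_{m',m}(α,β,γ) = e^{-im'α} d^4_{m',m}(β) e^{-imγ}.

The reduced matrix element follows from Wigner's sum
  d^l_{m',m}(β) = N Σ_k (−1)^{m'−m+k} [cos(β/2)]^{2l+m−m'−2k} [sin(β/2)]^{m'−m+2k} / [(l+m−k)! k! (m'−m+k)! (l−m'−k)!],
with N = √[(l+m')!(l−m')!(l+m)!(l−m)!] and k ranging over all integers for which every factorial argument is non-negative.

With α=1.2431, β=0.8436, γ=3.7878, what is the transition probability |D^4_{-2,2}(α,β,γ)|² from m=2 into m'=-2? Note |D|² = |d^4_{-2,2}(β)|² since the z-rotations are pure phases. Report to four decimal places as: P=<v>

P=0.0604

Split into d^4_{-2,2}(β=0.8436) × two z-phases.
c=cos(0.8436/2)=0.912353, s=sin(0.8436/2)=0.409403; N=√[2·720·720·2]=1440.000000
The bounds max(0,m−m')=4 and min(l+m,l−m')=6 give 3 terms
  k=4: (−1)^0·1440.0000/(96)·0.9124^4·0.4094^4 = +0.291978
  k=5: (−1)^1·1440.0000/(120)·0.9124^2·0.4094^6 = -0.047034
  k=6: (−1)^2·1440.0000/(1440)·0.9124^0·0.4094^8 = +0.000789
d^4_{-2,2}(0.8436) = +0.291978 -0.047034 +0.000789 = +0.245732
|D^4_{-2,2}|² = |d^4_{-2,2}(β)|² = (+0.245732)² = 0.060384 (the z-rotation phases have unit modulus)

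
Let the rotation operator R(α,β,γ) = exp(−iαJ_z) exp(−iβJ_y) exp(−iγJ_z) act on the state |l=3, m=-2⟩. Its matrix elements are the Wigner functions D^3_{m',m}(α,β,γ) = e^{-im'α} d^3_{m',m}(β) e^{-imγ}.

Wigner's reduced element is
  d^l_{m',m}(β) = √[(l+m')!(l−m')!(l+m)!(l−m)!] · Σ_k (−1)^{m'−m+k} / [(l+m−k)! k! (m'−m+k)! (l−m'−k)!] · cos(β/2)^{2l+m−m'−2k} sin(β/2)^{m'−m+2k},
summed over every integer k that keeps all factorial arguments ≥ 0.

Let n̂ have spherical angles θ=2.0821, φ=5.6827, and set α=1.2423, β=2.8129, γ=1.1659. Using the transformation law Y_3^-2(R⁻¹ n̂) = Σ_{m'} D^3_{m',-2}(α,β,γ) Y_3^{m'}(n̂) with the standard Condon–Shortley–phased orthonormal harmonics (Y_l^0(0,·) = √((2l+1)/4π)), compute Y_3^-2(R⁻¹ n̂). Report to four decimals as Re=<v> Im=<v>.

Re=-0.0296 Im=-0.3352

Need the full column D^3_{m',-2} for m'=−3..3 at α=1.2423, β=2.8129, γ=1.1659.
cos(β/2)=0.163608, sin(β/2)=0.986526
d^3_{-3,-2}: single k=1 term ⇒ +0.000283;  D = +0.000276-0.000063i
d^3_{-2,-2}: k∈[0..1] ⇒ +0.000019 -0.003487 = -0.003467;  D = -0.000360+0.003449i
d^3_{-1,-2}: k∈[0..1] ⇒ -0.000366 +0.026593 = +0.026227;  D = -0.023812-0.010993i
d^3_{0,-2}: k∈[0..1] ⇒ +0.003819 -0.138867 = -0.135048;  D = +0.093136-0.097794i
d^3_{1,-2}: k∈[0..1] ⇒ -0.026593 +0.483442 = +0.456850;  D = +0.211489+0.404950i
d^3_{2,-2}: k∈[0..1] ⇒ +0.126768 -0.921828 = -0.795060;  D = -0.785797+0.121013i
d^3_{3,-2}: single k=0 term ⇒ -0.374473;  D = -0.065456+0.368708i
Y_3^{m'}(θ=2.0821,φ=5.6827) and Σ D·Y over m':
  (+0.0003-0.0001i)·(-0.0633+0.2694i)  (-0.0004+0.0034i)·(-0.1375-0.3546i)  (-0.0238-0.0110i)·(+0.0458+0.0314i)  (+0.0931-0.0978i)·(+0.3292+0.0000i)  (+0.2115+0.4049i)·(-0.0458+0.0314i)  (-0.7858+0.1210i)·(-0.1375+0.3546i)  (-0.0655+0.3687i)·(+0.0633+0.2694i)
Y_3^-2(R⁻¹ n̂) = -0.029587-0.335245i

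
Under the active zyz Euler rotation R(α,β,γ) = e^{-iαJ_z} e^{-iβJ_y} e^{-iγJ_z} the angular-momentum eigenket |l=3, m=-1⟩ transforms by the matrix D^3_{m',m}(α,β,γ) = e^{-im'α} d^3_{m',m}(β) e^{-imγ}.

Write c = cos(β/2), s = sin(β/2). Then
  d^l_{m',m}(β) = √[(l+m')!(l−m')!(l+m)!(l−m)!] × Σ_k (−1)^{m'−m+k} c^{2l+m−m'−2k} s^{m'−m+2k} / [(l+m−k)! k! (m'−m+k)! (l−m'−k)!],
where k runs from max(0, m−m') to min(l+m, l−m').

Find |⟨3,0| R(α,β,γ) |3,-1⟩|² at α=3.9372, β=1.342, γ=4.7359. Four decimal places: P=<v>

First d^3_{0,-1}(β=1.342), then the phase factors e^{-i(0)α} and e^{-i(-1)γ}:
c=cos(1.342/2)=0.783200, s=sin(1.342/2)=0.621769; N=√[6·6·2·24]=41.569219
k∈{0,1,2} keeps every argument non-negative
  k=0: (−1)^1·41.5692/(12)·0.7832^5·0.6218^1 = -0.634723
  k=1: (−1)^2·41.5692/(4)·0.7832^3·0.6218^3 = +1.200103
  k=2: (−1)^3·41.5692/(12)·0.7832^1·0.6218^5 = -0.252122
d^3_{0,-1}(1.342) = -0.634723 +1.200103 -0.252122 = +0.313258
|D^3_{0,-1}|² = |d^3_{0,-1}(β)|² = (+0.313258)² = 0.098131 (the z-rotation phases have unit modulus)

P=0.0981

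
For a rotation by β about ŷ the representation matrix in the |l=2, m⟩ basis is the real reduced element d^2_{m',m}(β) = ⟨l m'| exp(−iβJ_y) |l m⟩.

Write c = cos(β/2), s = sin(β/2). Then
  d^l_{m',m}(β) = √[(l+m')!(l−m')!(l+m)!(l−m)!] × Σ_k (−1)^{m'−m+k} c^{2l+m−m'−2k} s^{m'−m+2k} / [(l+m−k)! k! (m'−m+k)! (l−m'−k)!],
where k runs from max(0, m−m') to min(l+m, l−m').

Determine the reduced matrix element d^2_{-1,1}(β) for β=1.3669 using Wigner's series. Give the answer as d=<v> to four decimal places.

d=0.5602

d^2_{-1,1}(β=1.3669) via Wigner's sum:
With c≡cos(β/2)=0.775399 and s≡sin(β/2)=0.631472, N=[1·6·6·1]^{1/2}=6.000000
The bounds max(0,m−m')=2 and min(l+m,l−m')=3 give 2 terms
  k=2: (−1)^0·6.0000/(2)·0.7754^2·0.6315^2 = +0.719249
  k=3: (−1)^1·6.0000/(6)·0.7754^0·0.6315^4 = -0.159007
d^2_{-1,1}(1.3669) = +0.719249 -0.159007 = +0.560242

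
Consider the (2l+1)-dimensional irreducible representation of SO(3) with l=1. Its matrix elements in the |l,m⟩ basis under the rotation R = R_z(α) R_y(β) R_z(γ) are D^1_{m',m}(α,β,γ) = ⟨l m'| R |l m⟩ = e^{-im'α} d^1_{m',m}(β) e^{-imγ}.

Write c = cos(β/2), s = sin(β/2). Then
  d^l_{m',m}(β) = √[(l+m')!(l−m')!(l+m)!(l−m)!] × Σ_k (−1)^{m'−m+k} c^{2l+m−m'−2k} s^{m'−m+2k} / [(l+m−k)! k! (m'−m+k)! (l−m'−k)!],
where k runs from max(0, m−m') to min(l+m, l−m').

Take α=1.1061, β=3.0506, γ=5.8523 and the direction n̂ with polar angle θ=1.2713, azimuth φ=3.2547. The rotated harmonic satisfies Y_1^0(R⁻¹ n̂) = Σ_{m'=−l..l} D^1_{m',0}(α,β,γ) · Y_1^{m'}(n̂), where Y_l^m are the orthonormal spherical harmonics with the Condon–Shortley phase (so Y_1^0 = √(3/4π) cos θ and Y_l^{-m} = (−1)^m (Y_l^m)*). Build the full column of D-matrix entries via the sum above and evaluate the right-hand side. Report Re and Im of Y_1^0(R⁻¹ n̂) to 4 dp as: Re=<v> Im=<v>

Re=-0.1667 Im=0.0000

Need the full column D^1_{m',0} for m'=−1..1 at α=1.1061, β=3.0506, γ=5.8523.
cos(β/2)=0.045481, sin(β/2)=0.998965
d^1_{-1,0}: single k=1 term ⇒ +0.064253;  D = +0.028795+0.057439i
d^1_{0,0}: k∈[0..1] ⇒ +0.002068 -0.997932 = -0.995863;  D = -0.995863+0.000000i
d^1_{1,0}: single k=0 term ⇒ -0.064253;  D = -0.028795+0.057439i
Y_1^{m'}(θ=1.2713,φ=3.2547) and Σ D·Y over m':
  (+0.0288+0.0574i)·(-0.3280+0.0373i)  (-0.9959+0.0000i)·(+0.1442+0.0000i)  (-0.0288+0.0574i)·(+0.3280+0.0373i)
Y_1^0(R⁻¹ n̂) = -0.166730+0.000000i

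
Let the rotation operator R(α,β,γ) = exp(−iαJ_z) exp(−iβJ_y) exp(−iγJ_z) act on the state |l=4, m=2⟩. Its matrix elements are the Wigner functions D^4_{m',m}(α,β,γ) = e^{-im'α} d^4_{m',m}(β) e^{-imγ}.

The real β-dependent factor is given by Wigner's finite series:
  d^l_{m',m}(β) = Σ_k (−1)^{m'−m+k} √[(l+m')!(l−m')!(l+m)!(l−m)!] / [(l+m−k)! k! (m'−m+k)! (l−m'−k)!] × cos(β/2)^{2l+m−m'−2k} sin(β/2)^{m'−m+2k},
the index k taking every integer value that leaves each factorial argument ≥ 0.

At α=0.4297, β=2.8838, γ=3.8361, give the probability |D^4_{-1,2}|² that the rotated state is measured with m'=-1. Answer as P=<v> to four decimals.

First d^4_{-1,2}(β=2.8838), then the phase factors e^{-i(-1)α} and e^{-i(2)γ}:
Half-angle: c=0.128540, s=0.991704. N=√(6·120·720·2)=1018.233765
k: max(0,(2)−(-1))=3 … min(4+(2),4−(-1))=5
  k=3: (−1)^0·1018.2338/(72)·0.1285^5·0.9917^3 = +0.000484
  k=4: (−1)^1·1018.2338/(48)·0.1285^3·0.9917^5 = -0.043214
  k=5: (−1)^2·1018.2338/(240)·0.1285^1·0.9917^7 = +0.514457
d^4_{-1,2}(2.8838) = +0.000484 -0.043214 +0.514457 = +0.471727
|D^4_{-1,2}|² = |d^4_{-1,2}(β)|² = (+0.471727)² = 0.222526 (the z-rotation phases have unit modulus)

P=0.2225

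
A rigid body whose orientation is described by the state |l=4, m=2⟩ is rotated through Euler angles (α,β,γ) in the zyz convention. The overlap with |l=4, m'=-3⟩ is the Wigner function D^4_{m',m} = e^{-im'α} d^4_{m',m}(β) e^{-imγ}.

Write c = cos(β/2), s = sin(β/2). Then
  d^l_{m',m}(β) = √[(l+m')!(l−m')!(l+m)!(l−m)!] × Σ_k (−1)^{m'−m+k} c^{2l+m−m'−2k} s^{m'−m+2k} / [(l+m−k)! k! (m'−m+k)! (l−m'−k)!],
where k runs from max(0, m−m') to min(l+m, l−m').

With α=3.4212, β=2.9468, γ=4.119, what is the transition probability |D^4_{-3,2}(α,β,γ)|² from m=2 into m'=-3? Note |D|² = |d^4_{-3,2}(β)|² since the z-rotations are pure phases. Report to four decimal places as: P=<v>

First d^4_{-3,2}(β=2.9468), then the phase factors e^{-i(-3)α} and e^{-i(2)γ}:
With c≡cos(β/2)=0.097242 and s≡sin(β/2)=0.995261, N=[1·5040·720·2]^{1/2}=2693.993318
k∈{5,6} keeps every argument non-negative
  k=5: (−1)^0·2693.9933/(240)·0.0972^3·0.9953^5 = +0.010079
  k=6: (−1)^1·2693.9933/(720)·0.0972^1·0.9953^7 = -0.351947
d^4_{-3,2}(2.9468) = +0.010079 -0.351947 = -0.341868
|D^4_{-3,2}|² = |d^4_{-3,2}(β)|² = (-0.341868)² = 0.116874 (the z-rotation phases have unit modulus)

P=0.1169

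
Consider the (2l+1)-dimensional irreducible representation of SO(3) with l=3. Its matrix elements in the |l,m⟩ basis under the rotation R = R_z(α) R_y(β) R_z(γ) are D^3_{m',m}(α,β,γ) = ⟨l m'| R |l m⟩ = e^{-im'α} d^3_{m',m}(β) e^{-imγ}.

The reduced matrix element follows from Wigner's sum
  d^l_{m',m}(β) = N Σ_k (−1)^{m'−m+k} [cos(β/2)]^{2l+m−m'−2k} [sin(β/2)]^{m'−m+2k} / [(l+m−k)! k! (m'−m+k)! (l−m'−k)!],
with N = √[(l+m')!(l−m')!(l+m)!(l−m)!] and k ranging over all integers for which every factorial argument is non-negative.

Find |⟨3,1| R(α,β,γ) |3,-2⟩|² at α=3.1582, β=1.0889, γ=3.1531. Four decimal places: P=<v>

Split into d^3_{1,-2}(β=1.0889) × two z-phases.
Half-angle: c=0.855412, s=0.517948. N=√(24·2·1·120)=75.894664
k: max(0,(-2)−(1))=0 … min(3+(-2),3−(1))=1
  k=0: (−1)^3·75.8947/(12)·0.8554^3·0.5179^3 = -0.550065
  k=1: (−1)^4·75.8947/(24)·0.8554^1·0.5179^5 = +0.100834
d^3_{1,-2}(1.0889) = -0.550065 +0.100834 = -0.449232
|D^3_{1,-2}|² = |d^3_{1,-2}(β)|² = (-0.449232)² = 0.201809 (the z-rotation phases have unit modulus)

P=0.2018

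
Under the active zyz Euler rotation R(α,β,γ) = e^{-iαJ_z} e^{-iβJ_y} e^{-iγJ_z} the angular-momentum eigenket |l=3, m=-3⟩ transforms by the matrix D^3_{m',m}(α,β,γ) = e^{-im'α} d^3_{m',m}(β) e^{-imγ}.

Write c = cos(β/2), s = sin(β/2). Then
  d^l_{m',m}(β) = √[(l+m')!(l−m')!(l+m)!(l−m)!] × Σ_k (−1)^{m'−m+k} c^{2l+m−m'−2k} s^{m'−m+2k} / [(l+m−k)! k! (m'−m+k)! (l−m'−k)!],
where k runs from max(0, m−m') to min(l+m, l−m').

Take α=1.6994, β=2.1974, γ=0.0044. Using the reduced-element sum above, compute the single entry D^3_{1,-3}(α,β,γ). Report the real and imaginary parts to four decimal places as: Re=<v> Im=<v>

D^3_{1,-3}(1.6994,2.1974,0.0044) = e^{-i·1·1.6994}·d^3_{1,-3}(2.1974)·e^{-i·-3·0.0044}. Compute d first:
c=cos(2.1974/2)=0.454754, s=sin(2.1974/2)=0.890617; N=√[24·2·1·720]=185.903201
k∈{0} keeps every argument non-negative
  k=0: (−1)^4·185.9032/(48)·0.4548^2·0.8906^4 = +0.503922
d^3_{1,-3}(2.1974) = +0.503922
Phases: e^{-i·(1)·1.6994}=-0.128249-0.991742i, e^{-i·(-3)·0.0044}=+0.999913+0.013200i ⇒ D=-0.058025-0.500570i

Re=-0.0580 Im=-0.5006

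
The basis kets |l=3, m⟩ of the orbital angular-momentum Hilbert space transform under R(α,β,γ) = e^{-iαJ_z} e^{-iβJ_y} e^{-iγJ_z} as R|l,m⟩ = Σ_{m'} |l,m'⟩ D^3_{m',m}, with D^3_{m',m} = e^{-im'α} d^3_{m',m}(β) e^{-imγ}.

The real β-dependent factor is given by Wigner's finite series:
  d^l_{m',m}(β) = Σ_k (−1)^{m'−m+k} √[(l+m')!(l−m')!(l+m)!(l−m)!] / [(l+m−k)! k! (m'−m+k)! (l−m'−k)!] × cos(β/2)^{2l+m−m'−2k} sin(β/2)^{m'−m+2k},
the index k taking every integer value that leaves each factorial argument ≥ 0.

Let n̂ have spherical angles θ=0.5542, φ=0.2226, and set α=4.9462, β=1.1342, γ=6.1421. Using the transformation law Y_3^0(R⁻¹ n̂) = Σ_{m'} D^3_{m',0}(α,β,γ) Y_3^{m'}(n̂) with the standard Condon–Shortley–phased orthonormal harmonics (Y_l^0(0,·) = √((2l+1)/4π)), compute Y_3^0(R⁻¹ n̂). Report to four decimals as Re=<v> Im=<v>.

Need the full column D^3_{m',0} for m'=−3..3 at α=4.9462, β=1.1342, γ=6.1421.
cos(β/2)=0.843462, sin(β/2)=0.537188
d^3_{-3,0}: single k=3 term ⇒ +0.415998;  D = -0.268449+0.317789i
d^3_{-2,0}: k∈[2..3] ⇒ +0.799975 -0.324488 = +0.475488;  D = -0.424440-0.214333i
d^3_{-1,0}: k∈[1..3] ⇒ +0.794412 -0.966693 +0.130704 = -0.041577;  D = -0.009633+0.040446i
d^3_{0,0}: k∈[0..3] ⇒ +0.360076 -1.314493 +0.533188 -0.024030 = -0.445260;  D = -0.445260+0.000000i
d^3_{1,0}: k∈[0..2] ⇒ -0.794412 +0.966693 -0.130704 = +0.041577;  D = +0.009633+0.040446i
d^3_{2,0}: k∈[0..1] ⇒ +0.799975 -0.324488 = +0.475488;  D = -0.424440+0.214333i
d^3_{3,0}: single k=0 term ⇒ -0.415998;  D = +0.268449+0.317789i
Y_3^{m'}(θ=0.5542,φ=0.2226) and Σ D·Y over m':
  (-0.2684+0.3178i)·(+0.0477-0.0377i)  (-0.4244-0.2143i)·(+0.2172-0.1036i)  (-0.0096+0.0404i)·(+0.4338-0.0982i)  (-0.4453+0.0000i)·(+0.1952+0.0000i)  (+0.0096+0.0404i)·(-0.4338-0.0982i)  (-0.4244+0.2143i)·(+0.2172+0.1036i)  (+0.2684+0.3178i)·(-0.0477-0.0377i)
Y_3^0(R⁻¹ n̂) = -0.317862+0.000000i

Re=-0.3179 Im=0.0000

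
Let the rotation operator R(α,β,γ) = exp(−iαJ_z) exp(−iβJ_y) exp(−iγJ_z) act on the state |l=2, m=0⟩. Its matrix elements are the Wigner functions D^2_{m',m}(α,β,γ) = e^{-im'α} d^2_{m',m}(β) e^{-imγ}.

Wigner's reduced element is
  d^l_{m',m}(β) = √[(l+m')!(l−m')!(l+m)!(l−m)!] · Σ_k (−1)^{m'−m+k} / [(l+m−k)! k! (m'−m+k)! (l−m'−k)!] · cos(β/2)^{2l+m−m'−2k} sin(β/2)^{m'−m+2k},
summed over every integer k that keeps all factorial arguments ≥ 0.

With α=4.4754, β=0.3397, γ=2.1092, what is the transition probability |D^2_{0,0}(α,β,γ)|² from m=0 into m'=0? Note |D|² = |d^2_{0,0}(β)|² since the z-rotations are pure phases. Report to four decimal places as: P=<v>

P=0.6947

First d^2_{0,0}(β=0.3397), then the phase factors e^{-i(0)α} and e^{-i(0)γ}:
With c≡cos(β/2)=0.985610 and s≡sin(β/2)=0.169035, N=[2·2·2·2]^{1/2}=4.000000
k∈{0,1,2} keeps every argument non-negative
  k=0: (−1)^0·4.0000/(4)·0.9856^4·0.1690^0 = +0.943671
  k=1: (−1)^1·4.0000/(1)·0.9856^2·0.1690^2 = -0.111025
  k=2: (−1)^2·4.0000/(4)·0.9856^0·0.1690^4 = +0.000816
d^2_{0,0}(0.3397) = +0.943671 -0.111025 +0.000816 = +0.833462
|D^2_{0,0}|² = |d^2_{0,0}(β)|² = (+0.833462)² = 0.694660 (the z-rotation phases have unit modulus)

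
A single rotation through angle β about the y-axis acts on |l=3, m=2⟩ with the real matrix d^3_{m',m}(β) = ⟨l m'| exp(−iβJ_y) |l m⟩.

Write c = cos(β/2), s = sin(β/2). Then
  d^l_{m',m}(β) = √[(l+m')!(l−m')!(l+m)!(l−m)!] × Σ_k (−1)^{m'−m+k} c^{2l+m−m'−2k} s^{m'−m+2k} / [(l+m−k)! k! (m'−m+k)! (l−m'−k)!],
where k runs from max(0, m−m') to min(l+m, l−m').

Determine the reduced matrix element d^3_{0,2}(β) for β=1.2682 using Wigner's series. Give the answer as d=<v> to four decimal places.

d=0.3718

d^3_{0,2}(β=1.2682) via Wigner's sum:
c=cos(1.2682/2)=0.805605, s=sin(1.2682/2)=0.592453; N=√[6·6·120·1]=65.726707
k: max(0,(2)−(0))=2 … min(3+(2),3−(0))=3
  k=2: (−1)^0·65.7267/(12)·0.8056^4·0.5925^2 = +0.809761
  k=3: (−1)^1·65.7267/(12)·0.8056^2·0.5925^4 = -0.437945
d^3_{0,2}(1.2682) = +0.809761 -0.437945 = +0.371816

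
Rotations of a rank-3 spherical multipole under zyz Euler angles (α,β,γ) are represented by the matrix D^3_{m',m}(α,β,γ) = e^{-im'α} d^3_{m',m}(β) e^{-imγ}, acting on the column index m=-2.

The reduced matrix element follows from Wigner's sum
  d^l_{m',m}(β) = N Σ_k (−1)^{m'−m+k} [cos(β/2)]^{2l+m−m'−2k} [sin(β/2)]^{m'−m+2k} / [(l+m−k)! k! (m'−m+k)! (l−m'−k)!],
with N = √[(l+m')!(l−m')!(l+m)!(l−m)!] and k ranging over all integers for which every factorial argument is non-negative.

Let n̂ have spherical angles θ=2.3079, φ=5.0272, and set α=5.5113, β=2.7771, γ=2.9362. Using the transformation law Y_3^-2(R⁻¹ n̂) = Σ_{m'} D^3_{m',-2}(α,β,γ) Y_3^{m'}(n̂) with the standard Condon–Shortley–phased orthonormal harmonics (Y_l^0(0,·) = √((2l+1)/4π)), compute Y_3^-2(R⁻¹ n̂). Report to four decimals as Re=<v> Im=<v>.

Re=-0.0741 Im=-0.2144

Need the full column D^3_{m',-2} for m'=−3..3 at α=5.5113, β=2.7771, γ=2.9362.
cos(β/2)=0.181239, sin(β/2)=0.983439
d^3_{-3,-2}: single k=1 term ⇒ +0.000471;  D = -0.000431-0.000190i
d^3_{-2,-2}: k∈[0..1] ⇒ +0.000035 -0.005218 = -0.005182;  D = +0.001940+0.004805i
d^3_{-1,-2}: k∈[0..1] ⇒ -0.000608 +0.035812 = +0.035204;  D = +0.013323-0.032585i
d^3_{0,-2}: k∈[0..1] ⇒ +0.005716 -0.168289 = -0.162573;  D = -0.149048+0.064920i
d^3_{1,-2}: k∈[0..1] ⇒ -0.035812 +0.527217 = +0.491405;  D = +0.459714+0.173615i
d^3_{2,-2}: k∈[0..1] ⇒ +0.153626 -0.904659 = -0.751033;  D = -0.318406-0.680197i
d^3_{3,-2}: single k=0 term ⇒ -0.408380;  D = +0.133906-0.385803i
Y_3^{m'}(θ=2.3079,φ=5.0272) and Σ D·Y over m':
  (-0.0004-0.0002i)·(-0.1372-0.0993i)  (+0.0019+0.0048i)·(+0.3044-0.2217i)  (+0.0133-0.0326i)·(+0.0933+0.2864i)  (-0.1490+0.0649i)·(+0.1859+0.0000i)  (+0.4597+0.1736i)·(-0.0933+0.2864i)  (-0.3184-0.6802i)·(+0.3044+0.2217i)  (+0.1339-0.3858i)·(+0.1372-0.0993i)
Y_3^-2(R⁻¹ n̂) = -0.074054-0.214438i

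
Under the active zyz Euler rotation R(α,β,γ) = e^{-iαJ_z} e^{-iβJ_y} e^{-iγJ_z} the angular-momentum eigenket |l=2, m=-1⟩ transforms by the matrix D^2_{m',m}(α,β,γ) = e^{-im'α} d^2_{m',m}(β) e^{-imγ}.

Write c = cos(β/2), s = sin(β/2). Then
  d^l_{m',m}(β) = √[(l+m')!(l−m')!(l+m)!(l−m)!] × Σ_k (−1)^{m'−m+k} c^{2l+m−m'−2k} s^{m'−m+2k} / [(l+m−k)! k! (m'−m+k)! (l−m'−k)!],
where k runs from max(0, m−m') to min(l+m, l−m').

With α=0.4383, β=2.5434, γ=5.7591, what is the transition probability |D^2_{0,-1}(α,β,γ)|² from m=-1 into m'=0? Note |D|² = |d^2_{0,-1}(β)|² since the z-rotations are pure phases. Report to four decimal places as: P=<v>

First d^2_{0,-1}(β=2.5434), then the phase factors e^{-i(0)α} and e^{-i(-1)γ}:
Half-angle: c=0.294657, s=0.955603. N=√(2·2·1·6)=4.898979
The bounds max(0,m−m')=0 and min(l+m,l−m')=1 give 2 terms
  k=0: (−1)^1·4.8990/(2)·0.2947^3·0.9556^1 = -0.059883
  k=1: (−1)^2·4.8990/(2)·0.2947^1·0.9556^3 = +0.629832
d^2_{0,-1}(2.5434) = -0.059883 +0.629832 = +0.569949
|D^2_{0,-1}|² = |d^2_{0,-1}(β)|² = (+0.569949)² = 0.324842 (the z-rotation phases have unit modulus)

P=0.3248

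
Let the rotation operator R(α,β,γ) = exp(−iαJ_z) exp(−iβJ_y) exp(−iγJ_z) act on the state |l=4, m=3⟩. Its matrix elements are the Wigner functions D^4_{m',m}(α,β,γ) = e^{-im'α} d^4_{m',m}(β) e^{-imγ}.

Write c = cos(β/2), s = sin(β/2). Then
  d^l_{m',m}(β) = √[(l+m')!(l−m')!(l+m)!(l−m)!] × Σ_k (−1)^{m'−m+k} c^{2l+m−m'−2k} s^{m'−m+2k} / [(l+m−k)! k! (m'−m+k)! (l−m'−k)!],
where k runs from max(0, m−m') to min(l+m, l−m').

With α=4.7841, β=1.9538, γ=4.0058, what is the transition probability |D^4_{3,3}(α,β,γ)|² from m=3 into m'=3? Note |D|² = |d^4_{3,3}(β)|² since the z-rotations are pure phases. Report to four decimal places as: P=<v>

Split into d^4_{3,3}(β=1.9538) × two z-phases.
With c≡cos(β/2)=0.559594 and s≡sin(β/2)=0.828767, N=[5040·1·5040·1]^{1/2}=5040.000000
k: max(0,(3)−(3))=0 … min(4+(3),4−(3))=1
  k=0: (−1)^0·5040.0000/(5040)·0.5596^8·0.8288^0 = +0.009616
  k=1: (−1)^1·5040.0000/(720)·0.5596^6·0.8288^2 = -0.147640
d^4_{3,3}(1.9538) = +0.009616 -0.147640 = -0.138024
|D^4_{3,3}|² = |d^4_{3,3}(β)|² = (-0.138024)² = 0.019051 (the z-rotation phases have unit modulus)

P=0.0191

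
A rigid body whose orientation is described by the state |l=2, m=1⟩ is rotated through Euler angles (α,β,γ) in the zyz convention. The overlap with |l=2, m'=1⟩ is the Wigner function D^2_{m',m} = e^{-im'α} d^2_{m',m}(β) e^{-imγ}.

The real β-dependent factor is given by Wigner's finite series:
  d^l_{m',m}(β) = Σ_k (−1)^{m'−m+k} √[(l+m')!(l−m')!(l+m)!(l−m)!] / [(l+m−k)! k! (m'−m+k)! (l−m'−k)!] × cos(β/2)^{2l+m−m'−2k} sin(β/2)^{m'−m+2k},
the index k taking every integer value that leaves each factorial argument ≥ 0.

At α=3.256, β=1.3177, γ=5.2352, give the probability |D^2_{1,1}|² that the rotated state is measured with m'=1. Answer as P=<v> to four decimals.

P=0.0974

D^2_{1,1}(3.256,1.3177,5.2352) = e^{-i·1·3.256}·d^2_{1,1}(1.3177)·e^{-i·1·5.2352}. Compute d first:
With c≡cos(β/2)=0.790697 and s≡sin(β/2)=0.612208, N=[6·1·6·1]^{1/2}=6.000000
k∈{0,1} keeps every argument non-negative
  k=0: (−1)^0·6.0000/(6)·0.7907^4·0.6122^0 = +0.390877
  k=1: (−1)^1·6.0000/(2)·0.7907^2·0.6122^2 = -0.702974
d^2_{1,1}(1.3177) = +0.390877 -0.702974 = -0.312097
|D^2_{1,1}|² = |d^2_{1,1}(β)|² = (-0.312097)² = 0.097405 (the z-rotation phases have unit modulus)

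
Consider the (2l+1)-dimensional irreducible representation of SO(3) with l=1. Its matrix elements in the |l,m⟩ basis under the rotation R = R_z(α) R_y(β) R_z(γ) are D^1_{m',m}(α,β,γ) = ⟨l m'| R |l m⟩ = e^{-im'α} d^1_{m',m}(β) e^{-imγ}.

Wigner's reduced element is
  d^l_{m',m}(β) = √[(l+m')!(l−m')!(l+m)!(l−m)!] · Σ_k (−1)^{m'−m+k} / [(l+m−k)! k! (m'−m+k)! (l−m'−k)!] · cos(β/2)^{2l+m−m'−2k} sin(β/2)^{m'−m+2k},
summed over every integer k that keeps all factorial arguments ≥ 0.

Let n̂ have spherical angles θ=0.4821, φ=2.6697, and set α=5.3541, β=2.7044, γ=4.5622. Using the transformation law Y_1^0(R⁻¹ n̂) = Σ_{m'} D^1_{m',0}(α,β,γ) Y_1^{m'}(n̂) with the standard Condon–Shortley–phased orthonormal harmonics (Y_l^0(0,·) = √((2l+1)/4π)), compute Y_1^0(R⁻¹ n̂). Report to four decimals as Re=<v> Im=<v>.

Re=-0.4783 Im=0.0000

Need the full column D^1_{m',0} for m'=−1..1 at α=5.3541, β=2.7044, γ=4.5622.
cos(β/2)=0.216860, sin(β/2)=0.976203
d^1_{-1,0}: single k=1 term ⇒ +0.299387;  D = +0.179203-0.239831i
d^1_{0,0}: k∈[0..1] ⇒ +0.047028 -0.952972 = -0.905944;  D = -0.905944+0.000000i
d^1_{1,0}: single k=0 term ⇒ -0.299387;  D = -0.179203-0.239831i
Y_1^{m'}(θ=0.4821,φ=2.6697) and Σ D·Y over m':
  (+0.1792-0.2398i)·(-0.1427-0.0728i)  (-0.9059+0.0000i)·(+0.4329+0.0000i)  (-0.1792-0.2398i)·(+0.1427-0.0728i)
Y_1^0(R⁻¹ n̂) = -0.478259+0.000000i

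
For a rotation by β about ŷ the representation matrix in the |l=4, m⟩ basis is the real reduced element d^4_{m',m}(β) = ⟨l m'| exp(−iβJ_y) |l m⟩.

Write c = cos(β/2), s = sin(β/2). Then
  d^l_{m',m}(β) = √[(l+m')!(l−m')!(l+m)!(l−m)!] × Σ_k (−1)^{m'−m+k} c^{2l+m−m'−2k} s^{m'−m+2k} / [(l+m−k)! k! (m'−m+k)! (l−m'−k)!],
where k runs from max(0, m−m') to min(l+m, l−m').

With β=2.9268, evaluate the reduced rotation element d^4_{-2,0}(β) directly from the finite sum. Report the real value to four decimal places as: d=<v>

d^4_{-2,0}(β=2.9268) via Wigner's sum:
c=cos(2.9268/2)=0.107190, s=sin(2.9268/2)=0.994239; N=√[2·720·24·24]=910.735966
k: max(0,(0)−(-2))=2 … min(4+(0),4−(-2))=4
  k=2: (−1)^0·910.7360/(96)·0.1072^6·0.9942^2 = +0.000014
  k=3: (−1)^1·910.7360/(36)·0.1072^4·0.9942^4 = -0.003263
  k=4: (−1)^2·910.7360/(96)·0.1072^2·0.9942^6 = +0.105287
d^4_{-2,0}(2.9268) = +0.000014 -0.003263 +0.105287 = +0.102037

d=0.1020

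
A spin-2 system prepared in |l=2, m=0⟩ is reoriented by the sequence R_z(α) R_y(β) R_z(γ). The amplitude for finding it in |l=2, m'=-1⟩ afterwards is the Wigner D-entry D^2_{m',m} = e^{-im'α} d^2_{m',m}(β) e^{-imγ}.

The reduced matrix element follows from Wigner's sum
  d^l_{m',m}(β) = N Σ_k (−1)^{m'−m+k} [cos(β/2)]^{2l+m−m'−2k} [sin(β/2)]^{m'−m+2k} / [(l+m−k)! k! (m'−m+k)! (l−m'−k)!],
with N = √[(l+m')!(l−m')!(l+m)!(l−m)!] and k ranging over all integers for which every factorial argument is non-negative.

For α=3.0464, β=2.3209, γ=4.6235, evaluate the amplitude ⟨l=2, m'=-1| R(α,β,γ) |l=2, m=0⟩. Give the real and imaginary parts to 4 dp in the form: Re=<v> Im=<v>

Split into d^2_{-1,0}(β=2.3209) × two z-phases.
With c≡cos(β/2)=0.398927 and s≡sin(β/2)=0.916983, N=[1·6·2·2]^{1/2}=4.898979
Admissible k: 1..2 (factorial args all ≥0)
  k=1: (−1)^0·4.8990/(2)·0.3989^3·0.9170^1 = +0.142599
  k=2: (−1)^1·4.8990/(2)·0.3989^1·0.9170^3 = -0.753447
d^2_{-1,0}(2.3209) = +0.142599 -0.753447 = -0.610847
D = (-0.995473+0.095049i)·(-0.610847)·(+1.000000+0.000000i) = +0.608082-0.058060i

Re=0.6081 Im=-0.0581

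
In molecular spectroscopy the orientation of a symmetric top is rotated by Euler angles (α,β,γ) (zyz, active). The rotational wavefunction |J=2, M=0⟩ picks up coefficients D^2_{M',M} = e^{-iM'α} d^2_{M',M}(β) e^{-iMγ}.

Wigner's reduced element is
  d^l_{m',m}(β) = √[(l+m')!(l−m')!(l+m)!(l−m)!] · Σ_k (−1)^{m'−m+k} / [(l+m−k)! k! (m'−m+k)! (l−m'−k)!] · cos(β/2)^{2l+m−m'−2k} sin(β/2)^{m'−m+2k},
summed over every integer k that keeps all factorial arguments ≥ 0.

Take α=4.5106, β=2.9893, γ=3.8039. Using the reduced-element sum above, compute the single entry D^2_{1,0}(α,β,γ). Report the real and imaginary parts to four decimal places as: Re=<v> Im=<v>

Re=-0.0368 Im=0.1799

Split into d^2_{1,0}(β=2.9893) × two z-phases.
Half-angle: c=0.076073, s=0.997102. N=√(6·1·2·2)=4.898979
k: max(0,(0)−(1))=0 … min(2+(0),2−(1))=1
  k=0: (−1)^1·4.8990/(2)·0.0761^3·0.9971^1 = -0.001075
  k=1: (−1)^2·4.8990/(2)·0.0761^1·0.9971^3 = +0.184724
d^2_{1,0}(2.9893) = -0.001075 +0.184724 = +0.183649
Attach z-rotation phases: D = e^{-i(1)(4.5106)}·(+0.183649)·e^{-i(0)(3.8039)} = -0.036807+0.179923i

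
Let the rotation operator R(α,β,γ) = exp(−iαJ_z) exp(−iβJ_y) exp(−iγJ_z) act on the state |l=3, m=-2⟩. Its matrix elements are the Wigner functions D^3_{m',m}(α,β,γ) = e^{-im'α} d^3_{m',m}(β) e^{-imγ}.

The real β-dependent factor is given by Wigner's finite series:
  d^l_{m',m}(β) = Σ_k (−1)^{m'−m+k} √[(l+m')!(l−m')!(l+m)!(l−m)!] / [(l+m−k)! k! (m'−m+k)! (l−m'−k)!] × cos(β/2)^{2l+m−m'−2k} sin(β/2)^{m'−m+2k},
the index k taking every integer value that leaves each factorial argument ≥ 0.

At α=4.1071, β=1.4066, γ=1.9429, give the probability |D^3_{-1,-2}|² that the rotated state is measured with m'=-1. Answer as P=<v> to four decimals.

P=0.0535

Split into d^3_{-1,-2}(β=1.4066) × two z-phases.
c=cos(1.4066/2)=0.762712, s=sin(1.4066/2)=0.646738; N=√[2·24·1·120]=75.894664
Admissible k: 0..1 (factorial args all ≥0)
  k=0: (−1)^1·75.8947/(24)·0.7627^5·0.6467^1 = -0.527876
  k=1: (−1)^2·75.8947/(12)·0.7627^3·0.6467^3 = +0.759097
d^3_{-1,-2}(1.4066) = -0.527876 +0.759097 = +0.231221
|D^3_{-1,-2}|² = |d^3_{-1,-2}(β)|² = (+0.231221)² = 0.053463 (the z-rotation phases have unit modulus)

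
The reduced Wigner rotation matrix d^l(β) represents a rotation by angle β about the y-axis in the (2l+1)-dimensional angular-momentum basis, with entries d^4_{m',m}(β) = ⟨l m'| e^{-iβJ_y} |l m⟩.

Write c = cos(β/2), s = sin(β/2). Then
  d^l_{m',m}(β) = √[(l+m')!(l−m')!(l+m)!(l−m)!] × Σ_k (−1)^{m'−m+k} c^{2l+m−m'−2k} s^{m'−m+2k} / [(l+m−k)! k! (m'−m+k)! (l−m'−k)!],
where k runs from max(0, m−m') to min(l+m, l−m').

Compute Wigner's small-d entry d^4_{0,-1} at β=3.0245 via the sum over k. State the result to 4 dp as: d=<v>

d^4_{0,-1}(β=3.0245) via Wigner's sum:
c=cos(3.0245/2)=0.058513, s=sin(3.0245/2)=0.998287; N=√[24·24·6·120]=643.987578
k∈{0,1,2,3} keeps every argument non-negative
  k=0: (−1)^1·643.9876/(144)·0.0585^7·0.9983^1 = -0.000000
  k=1: (−1)^2·643.9876/(24)·0.0585^5·0.9983^3 = +0.000018
  k=2: (−1)^3·643.9876/(24)·0.0585^3·0.9983^5 = -0.005330
  k=3: (−1)^4·643.9876/(144)·0.0585^1·0.9983^7 = +0.258555
d^4_{0,-1}(3.0245) = -0.000000 +0.000018 -0.005330 +0.258555 = +0.253244

d=0.2532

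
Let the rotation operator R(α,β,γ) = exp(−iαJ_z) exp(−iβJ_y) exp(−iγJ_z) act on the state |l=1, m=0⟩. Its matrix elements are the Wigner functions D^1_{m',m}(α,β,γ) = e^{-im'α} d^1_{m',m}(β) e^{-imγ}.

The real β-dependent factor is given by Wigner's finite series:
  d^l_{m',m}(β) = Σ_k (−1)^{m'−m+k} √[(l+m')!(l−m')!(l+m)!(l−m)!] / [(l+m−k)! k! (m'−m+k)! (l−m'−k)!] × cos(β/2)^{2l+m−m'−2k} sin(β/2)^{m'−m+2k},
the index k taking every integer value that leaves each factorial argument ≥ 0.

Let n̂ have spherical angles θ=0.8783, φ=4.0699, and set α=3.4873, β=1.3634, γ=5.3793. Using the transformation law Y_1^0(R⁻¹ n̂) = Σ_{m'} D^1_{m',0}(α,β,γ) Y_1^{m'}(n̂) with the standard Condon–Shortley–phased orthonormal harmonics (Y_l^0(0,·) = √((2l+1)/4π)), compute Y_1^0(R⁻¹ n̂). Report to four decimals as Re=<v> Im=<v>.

Re=0.3715 Im=0.0000

Need the full column D^1_{m',0} for m'=−1..1 at α=3.4873, β=1.3634, γ=5.3793.
cos(β/2)=0.776503, sin(β/2)=0.630114
d^1_{-1,0}: single k=1 term ⇒ +0.691954;  D = -0.651015-0.234477i
d^1_{0,0}: k∈[0..1] ⇒ +0.602956 -0.397044 = +0.205913;  D = +0.205913+0.000000i
d^1_{1,0}: single k=0 term ⇒ -0.691954;  D = +0.651015-0.234477i
Y_1^{m'}(θ=0.8783,φ=4.0699) and Σ D·Y over m':
  (-0.6510-0.2345i)·(-0.1593+0.2129i)  (+0.2059+0.0000i)·(+0.3120+0.0000i)  (+0.6510-0.2345i)·(+0.1593+0.2129i)
Y_1^0(R⁻¹ n̂) = +0.371525+0.000000i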